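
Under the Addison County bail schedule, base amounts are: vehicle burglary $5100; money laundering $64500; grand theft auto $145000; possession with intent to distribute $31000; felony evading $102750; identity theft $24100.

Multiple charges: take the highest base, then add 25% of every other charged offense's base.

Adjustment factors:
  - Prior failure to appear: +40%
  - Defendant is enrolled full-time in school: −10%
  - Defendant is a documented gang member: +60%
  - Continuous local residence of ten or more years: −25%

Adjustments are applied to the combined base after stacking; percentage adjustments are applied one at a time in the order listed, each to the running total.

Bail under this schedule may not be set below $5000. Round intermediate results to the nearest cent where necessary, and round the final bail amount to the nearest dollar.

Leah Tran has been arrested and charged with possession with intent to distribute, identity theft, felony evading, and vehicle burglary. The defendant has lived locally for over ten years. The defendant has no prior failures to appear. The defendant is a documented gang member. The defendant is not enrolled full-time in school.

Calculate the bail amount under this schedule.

$141360

Base amounts from the schedule: possession with intent to distribute $31000; identity theft $24100; felony evading $102750; vehicle burglary $5100.
Stacking rule: highest base plus 25% of each additional charge. Highest is felony evading at $102750. Additional: $31000 × 25% = $7750; $24100 × 25% = $6025; $5100 × 25% = $1275. Combined base = $102750 + $15050 = $117800.
Defendant is a documented gang member (+60%): $117800 × 1.6 = $188480.
Continuous local residence of ten or more years (−25%): $188480 × 0.75 = $141360.
$141360 is at or above the $5000 minimum.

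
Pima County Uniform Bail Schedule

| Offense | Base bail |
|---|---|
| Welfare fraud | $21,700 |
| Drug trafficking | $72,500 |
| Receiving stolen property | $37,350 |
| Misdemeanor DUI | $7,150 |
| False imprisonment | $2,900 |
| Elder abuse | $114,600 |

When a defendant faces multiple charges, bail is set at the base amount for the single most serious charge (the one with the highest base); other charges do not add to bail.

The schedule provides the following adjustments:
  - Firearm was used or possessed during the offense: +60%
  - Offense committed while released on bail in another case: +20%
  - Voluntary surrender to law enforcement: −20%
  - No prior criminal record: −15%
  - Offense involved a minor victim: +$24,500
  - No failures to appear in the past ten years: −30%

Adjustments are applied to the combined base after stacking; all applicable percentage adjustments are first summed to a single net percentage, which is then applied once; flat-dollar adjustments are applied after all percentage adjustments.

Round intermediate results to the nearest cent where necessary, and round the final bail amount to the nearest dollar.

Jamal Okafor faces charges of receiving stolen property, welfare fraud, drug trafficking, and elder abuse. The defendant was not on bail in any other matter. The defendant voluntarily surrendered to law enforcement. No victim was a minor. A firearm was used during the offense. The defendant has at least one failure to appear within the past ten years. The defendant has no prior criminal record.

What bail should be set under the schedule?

$143,250

Base amounts from the schedule: receiving stolen property $37,350; welfare fraud $21,700; drug trafficking $72,500; elder abuse $114,600.
Stacking rule: use the highest base only. Highest is elder abuse at $114,600. Combined base = $114,600.
Net percentage adjustment: +60% −20% −15% = +25%. $114,600 × 1.25 = $143,250.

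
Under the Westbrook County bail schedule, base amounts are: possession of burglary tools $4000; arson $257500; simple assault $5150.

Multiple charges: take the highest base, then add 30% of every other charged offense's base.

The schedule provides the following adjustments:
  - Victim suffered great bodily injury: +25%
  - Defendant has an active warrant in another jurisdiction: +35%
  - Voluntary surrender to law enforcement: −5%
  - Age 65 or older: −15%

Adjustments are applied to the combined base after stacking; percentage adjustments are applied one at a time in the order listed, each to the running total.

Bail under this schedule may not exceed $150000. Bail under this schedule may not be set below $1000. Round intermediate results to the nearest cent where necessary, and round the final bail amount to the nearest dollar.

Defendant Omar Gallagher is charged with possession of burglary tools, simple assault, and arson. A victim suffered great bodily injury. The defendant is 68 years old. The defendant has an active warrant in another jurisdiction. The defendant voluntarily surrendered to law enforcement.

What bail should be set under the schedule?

Base amounts from the schedule: possession of burglary tools $4000; simple assault $5150; arson $257500.
Stacking rule: highest base plus 30% of each additional charge. Highest is arson at $257500. Additional: $4000 × 30% = $1200; $5150 × 30% = $1545. Combined base = $257500 + $2745 = $260245.
Victim suffered great bodily injury (+25%): $260245 × 1.25 = $325306.25.
Defendant has an active warrant in another jurisdiction (+35%): $325306.25 × 1.35 = $439163.44.
Voluntary surrender to law enforcement (−5%): $439163.44 × 0.95 = $417205.27.
Age 65 or older (−15%): $417205.27 × 0.85 = $354624.48.
Result $354624.48 exceeds the maximum of $150000; bail is capped at $150000.
$150000 is at or above the $1000 minimum.

$150000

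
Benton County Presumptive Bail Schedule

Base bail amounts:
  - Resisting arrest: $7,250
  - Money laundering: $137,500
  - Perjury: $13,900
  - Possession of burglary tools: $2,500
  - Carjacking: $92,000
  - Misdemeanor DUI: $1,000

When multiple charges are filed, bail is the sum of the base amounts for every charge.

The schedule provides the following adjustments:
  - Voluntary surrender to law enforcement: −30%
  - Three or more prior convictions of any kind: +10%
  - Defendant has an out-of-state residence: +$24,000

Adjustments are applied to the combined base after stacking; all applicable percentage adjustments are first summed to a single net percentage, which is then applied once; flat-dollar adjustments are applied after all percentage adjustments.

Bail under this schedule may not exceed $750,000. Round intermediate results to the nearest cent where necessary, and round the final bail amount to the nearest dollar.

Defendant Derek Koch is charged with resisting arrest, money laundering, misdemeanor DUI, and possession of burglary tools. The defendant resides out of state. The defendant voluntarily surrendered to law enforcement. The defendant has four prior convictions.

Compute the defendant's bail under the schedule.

$142,600

Base amounts from the schedule: resisting arrest $7,250; money laundering $137,500; misdemeanor DUI $1,000; possession of burglary tools $2,500.
Stacking rule: sum of all bases. $7,250 + $137,500 + $1,000 + $2,500 = $148,250.
Net percentage adjustment: −30% +10% = −20%. $148,250 × 0.8 = $118,600.
Defendant has an out-of-state residence (+$24,000 flat): $118,600 + $24,000 = $142,600.
$142,600 is within the $750,000 maximum.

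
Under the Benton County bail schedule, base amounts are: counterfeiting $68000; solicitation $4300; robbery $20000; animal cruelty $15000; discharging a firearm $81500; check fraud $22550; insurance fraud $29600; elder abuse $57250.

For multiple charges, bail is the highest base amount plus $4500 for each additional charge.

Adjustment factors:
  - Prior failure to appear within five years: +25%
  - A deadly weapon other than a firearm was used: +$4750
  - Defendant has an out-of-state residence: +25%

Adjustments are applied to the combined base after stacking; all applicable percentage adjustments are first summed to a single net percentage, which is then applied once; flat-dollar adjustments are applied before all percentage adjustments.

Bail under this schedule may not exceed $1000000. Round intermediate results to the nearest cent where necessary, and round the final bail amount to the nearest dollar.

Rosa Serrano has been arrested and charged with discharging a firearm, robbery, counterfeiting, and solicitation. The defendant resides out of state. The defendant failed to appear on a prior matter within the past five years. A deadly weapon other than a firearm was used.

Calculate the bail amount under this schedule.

Base amounts from the schedule: discharging a firearm $81500; robbery $20000; counterfeiting $68000; solicitation $4300.
Stacking rule: highest base plus $4500 per additional charge. Highest is discharging a firearm at $81500; 3 additional charges → +$13500. Combined base = $95000.
A deadly weapon other than a firearm was used (+$4750 flat): $95000 + $4750 = $99750.
Net percentage adjustment: +25% +25% = +50%. $99750 × 1.5 = $149625.
$149625 is within the $1000000 maximum.

$149625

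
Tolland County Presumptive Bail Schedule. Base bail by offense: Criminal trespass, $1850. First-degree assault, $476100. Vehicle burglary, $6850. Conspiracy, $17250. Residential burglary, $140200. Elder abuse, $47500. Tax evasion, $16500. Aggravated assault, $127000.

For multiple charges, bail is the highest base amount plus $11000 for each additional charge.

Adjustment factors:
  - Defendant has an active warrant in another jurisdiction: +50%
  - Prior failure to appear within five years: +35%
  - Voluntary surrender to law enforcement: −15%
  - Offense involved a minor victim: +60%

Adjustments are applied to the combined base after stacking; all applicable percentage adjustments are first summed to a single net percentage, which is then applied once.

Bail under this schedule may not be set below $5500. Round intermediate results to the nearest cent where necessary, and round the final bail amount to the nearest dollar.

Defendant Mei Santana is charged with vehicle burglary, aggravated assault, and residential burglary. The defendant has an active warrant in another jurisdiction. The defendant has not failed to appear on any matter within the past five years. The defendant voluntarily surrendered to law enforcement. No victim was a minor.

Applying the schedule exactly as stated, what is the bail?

Base amounts from the schedule: vehicle burglary $6850; aggravated assault $127000; residential burglary $140200.
Stacking rule: highest base plus $11000 per additional charge. Highest is residential burglary at $140200; 2 additional charges → +$22000. Combined base = $162200.
Net percentage adjustment: +50% −15% = +35%. $162200 × 1.35 = $218970.
$218970 is at or above the $5500 minimum.

$218970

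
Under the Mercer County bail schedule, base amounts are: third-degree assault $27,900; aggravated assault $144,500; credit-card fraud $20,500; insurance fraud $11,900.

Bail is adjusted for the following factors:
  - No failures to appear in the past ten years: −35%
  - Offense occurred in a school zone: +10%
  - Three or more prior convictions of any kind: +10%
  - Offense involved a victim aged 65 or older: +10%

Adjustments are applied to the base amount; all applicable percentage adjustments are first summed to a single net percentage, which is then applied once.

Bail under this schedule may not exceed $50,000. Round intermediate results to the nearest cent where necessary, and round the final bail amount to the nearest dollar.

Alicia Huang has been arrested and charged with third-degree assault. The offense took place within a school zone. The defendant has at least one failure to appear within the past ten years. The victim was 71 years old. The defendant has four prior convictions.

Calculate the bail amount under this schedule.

Base amounts from the schedule: third-degree assault $27,900.
Single charge. Combined base = $27,900.
Net percentage adjustment: +10% +10% +10% = +30%. $27,900 × 1.3 = $36,270.
$36,270 is within the $50,000 maximum.

$36,270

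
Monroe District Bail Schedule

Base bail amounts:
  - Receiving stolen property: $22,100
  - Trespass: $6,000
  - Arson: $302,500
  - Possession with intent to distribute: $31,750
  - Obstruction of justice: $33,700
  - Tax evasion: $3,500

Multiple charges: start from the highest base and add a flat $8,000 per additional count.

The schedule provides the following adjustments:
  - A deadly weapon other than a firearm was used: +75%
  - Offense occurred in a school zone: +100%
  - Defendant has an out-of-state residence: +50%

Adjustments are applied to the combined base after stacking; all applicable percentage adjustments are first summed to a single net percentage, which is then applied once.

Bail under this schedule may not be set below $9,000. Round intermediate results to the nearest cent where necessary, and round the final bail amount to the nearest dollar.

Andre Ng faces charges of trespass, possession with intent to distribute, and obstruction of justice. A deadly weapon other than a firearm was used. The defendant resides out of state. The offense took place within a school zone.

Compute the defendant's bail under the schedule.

$161,525

Base amounts from the schedule: trespass $6,000; possession with intent to distribute $31,750; obstruction of justice $33,700.
Stacking rule: highest base plus $8,000 per additional charge. Highest is obstruction of justice at $33,700; 2 additional charges → +$16,000. Combined base = $49,700.
Net percentage adjustment: +75% +100% +50% = +225%. $49,700 × 3.25 = $161,525.
$161,525 is at or above the $9,000 minimum.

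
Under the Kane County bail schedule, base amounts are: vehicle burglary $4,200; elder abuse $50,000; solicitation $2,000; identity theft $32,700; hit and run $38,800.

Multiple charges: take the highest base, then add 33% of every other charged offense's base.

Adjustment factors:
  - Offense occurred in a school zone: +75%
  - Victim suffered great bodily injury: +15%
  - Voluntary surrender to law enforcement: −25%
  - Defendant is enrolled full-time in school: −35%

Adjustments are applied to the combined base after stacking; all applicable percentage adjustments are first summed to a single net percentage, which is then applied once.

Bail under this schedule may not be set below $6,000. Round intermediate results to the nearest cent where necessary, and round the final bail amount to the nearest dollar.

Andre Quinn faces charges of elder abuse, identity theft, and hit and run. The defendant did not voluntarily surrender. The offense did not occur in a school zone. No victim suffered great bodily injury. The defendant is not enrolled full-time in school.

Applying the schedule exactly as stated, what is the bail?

Base amounts from the schedule: elder abuse $50,000; identity theft $32,700; hit and run $38,800.
Stacking rule: highest base plus 33% of each additional charge. Highest is elder abuse at $50,000. Additional: $32,700 × 33% = $10,791; $38,800 × 33% = $12,804. Combined base = $50,000 + $23,595 = $73,595.
No adjustment factors apply to this defendant.
$73,595 is at or above the $6,000 minimum.

$73,595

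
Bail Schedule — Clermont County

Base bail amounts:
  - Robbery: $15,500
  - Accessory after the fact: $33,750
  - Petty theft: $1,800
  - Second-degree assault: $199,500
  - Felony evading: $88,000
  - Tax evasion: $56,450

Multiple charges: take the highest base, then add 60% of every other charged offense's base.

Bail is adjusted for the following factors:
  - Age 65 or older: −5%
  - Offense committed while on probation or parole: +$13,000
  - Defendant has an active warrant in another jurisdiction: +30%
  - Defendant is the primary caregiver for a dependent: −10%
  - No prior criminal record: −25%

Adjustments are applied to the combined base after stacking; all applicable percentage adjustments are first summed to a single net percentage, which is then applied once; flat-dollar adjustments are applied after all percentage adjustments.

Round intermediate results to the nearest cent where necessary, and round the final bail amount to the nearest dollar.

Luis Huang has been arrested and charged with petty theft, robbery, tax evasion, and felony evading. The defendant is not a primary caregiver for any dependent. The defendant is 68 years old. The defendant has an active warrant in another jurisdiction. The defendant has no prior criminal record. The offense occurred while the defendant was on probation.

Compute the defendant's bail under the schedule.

$145,250

Base amounts from the schedule: petty theft $1,800; robbery $15,500; tax evasion $56,450; felony evading $88,000.
Stacking rule: highest base plus 60% of each additional charge. Highest is felony evading at $88,000. Additional: $1,800 × 60% = $1,080; $15,500 × 60% = $9,300; $56,450 × 60% = $33,870. Combined base = $88,000 + $44,250 = $132,250.
Net percentage adjustment: −5% +30% −25% = +0%. $132,250 × 1 = $132,250.
Offense committed while on probation or parole (+$13,000 flat): $132,250 + $13,000 = $145,250.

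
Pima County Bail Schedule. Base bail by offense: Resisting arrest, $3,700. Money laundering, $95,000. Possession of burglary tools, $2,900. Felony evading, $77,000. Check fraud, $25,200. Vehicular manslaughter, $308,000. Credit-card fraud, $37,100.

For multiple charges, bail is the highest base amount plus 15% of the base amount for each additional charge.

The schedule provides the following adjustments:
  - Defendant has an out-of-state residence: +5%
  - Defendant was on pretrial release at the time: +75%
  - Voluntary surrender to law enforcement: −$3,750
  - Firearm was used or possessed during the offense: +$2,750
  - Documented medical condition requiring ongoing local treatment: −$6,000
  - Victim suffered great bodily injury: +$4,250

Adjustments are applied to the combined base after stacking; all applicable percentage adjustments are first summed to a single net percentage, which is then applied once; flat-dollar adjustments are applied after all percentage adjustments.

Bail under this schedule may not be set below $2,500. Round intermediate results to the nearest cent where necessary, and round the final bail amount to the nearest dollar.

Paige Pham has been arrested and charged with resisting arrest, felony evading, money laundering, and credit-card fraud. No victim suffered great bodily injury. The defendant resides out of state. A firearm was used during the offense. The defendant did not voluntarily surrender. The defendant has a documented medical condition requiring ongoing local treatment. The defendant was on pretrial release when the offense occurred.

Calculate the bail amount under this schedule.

Base amounts from the schedule: resisting arrest $3,700; felony evading $77,000; money laundering $95,000; credit-card fraud $37,100.
Stacking rule: highest base plus 15% of each additional charge. Highest is money laundering at $95,000. Additional: $3,700 × 15% = $555; $77,000 × 15% = $11,550; $37,100 × 15% = $5,565. Combined base = $95,000 + $17,670 = $112,670.
Net percentage adjustment: +5% +75% = +80%. $112,670 × 1.8 = $202,806.
Firearm was used or possessed during the offense (+$2,750 flat): $202,806 + $2,750 = $205,556.
Documented medical condition requiring ongoing local treatment (−$6,000 flat): $205,556 − $6,000 = $199,556.
$199,556 is at or above the $2,500 minimum.

$199,556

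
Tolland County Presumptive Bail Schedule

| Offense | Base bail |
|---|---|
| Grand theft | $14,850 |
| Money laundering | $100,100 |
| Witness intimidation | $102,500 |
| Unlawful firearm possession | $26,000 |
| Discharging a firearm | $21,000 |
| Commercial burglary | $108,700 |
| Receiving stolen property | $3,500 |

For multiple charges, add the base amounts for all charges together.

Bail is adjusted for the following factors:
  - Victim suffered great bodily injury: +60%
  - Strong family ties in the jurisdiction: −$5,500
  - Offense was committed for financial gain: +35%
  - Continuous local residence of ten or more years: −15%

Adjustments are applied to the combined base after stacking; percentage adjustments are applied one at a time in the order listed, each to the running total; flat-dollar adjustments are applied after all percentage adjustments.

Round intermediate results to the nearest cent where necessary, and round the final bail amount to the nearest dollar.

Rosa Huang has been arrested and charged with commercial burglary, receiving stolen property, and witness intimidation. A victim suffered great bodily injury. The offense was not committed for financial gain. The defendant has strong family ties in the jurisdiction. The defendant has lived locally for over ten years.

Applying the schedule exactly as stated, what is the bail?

$286,492

Base amounts from the schedule: commercial burglary $108,700; receiving stolen property $3,500; witness intimidation $102,500.
Stacking rule: sum of all bases. $108,700 + $3,500 + $102,500 = $214,700.
Victim suffered great bodily injury (+60%): $214,700 × 1.6 = $343,520.
Continuous local residence of ten or more years (−15%): $343,520 × 0.85 = $291,992.
Strong family ties in the jurisdiction (−$5,500 flat): $291,992 − $5,500 = $286,492.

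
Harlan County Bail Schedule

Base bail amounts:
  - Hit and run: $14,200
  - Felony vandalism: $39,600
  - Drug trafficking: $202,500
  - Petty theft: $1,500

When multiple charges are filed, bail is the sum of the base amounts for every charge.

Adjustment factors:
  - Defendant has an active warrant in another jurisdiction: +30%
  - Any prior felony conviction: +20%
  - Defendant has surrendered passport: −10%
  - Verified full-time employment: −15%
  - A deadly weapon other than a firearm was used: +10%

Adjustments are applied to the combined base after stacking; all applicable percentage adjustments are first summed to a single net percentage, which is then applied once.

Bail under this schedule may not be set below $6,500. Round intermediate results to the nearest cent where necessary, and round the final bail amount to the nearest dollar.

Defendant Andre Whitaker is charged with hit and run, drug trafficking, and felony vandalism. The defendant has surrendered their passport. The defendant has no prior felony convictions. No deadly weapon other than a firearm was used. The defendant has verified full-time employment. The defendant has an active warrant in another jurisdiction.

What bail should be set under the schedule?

$269,115

Base amounts from the schedule: hit and run $14,200; drug trafficking $202,500; felony vandalism $39,600.
Stacking rule: sum of all bases. $14,200 + $202,500 + $39,600 = $256,300.
Net percentage adjustment: +30% −10% −15% = +5%. $256,300 × 1.05 = $269,115.
$269,115 is at or above the $6,500 minimum.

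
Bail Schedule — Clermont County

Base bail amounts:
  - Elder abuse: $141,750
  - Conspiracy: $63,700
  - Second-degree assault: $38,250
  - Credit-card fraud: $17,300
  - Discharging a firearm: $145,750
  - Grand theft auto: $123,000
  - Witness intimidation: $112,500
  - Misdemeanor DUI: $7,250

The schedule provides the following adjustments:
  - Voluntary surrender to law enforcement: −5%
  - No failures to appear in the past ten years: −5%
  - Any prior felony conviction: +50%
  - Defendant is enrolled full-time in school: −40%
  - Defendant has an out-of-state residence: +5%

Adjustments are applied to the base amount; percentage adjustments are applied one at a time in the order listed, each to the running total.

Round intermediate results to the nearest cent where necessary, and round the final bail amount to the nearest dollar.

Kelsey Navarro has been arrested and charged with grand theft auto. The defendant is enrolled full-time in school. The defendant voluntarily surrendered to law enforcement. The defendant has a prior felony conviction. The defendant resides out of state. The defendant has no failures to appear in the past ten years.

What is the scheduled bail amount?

$104,902

Base amounts from the schedule: grand theft auto $123,000.
Single charge. Combined base = $123,000.
Voluntary surrender to law enforcement (−5%): $123,000 × 0.95 = $116,850.
No failures to appear in the past ten years (−5%): $116,850 × 0.95 = $111,007.50.
Any prior felony conviction (+50%): $111,007.50 × 1.5 = $166,511.25.
Defendant is enrolled full-time in school (−40%): $166,511.25 × 0.6 = $99,906.75.
Defendant has an out-of-state residence (+5%): $99,906.75 × 1.05 = $104,902.09.
Rounded to the nearest dollar: $104,902.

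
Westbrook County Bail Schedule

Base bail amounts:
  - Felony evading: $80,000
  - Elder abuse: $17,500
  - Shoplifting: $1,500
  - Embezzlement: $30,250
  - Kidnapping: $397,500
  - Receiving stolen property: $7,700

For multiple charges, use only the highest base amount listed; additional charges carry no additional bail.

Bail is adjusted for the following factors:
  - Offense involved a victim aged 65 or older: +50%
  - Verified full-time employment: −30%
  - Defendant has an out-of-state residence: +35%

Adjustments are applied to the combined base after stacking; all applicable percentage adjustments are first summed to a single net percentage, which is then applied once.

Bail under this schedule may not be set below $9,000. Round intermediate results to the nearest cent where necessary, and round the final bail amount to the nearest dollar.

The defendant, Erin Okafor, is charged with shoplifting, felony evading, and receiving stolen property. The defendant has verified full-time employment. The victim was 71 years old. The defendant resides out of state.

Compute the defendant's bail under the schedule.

Base amounts from the schedule: shoplifting $1,500; felony evading $80,000; receiving stolen property $7,700.
Stacking rule: use the highest base only. Highest is felony evading at $80,000. Combined base = $80,000.
Net percentage adjustment: +50% −30% +35% = +55%. $80,000 × 1.55 = $124,000.
$124,000 is at or above the $9,000 minimum.

$124,000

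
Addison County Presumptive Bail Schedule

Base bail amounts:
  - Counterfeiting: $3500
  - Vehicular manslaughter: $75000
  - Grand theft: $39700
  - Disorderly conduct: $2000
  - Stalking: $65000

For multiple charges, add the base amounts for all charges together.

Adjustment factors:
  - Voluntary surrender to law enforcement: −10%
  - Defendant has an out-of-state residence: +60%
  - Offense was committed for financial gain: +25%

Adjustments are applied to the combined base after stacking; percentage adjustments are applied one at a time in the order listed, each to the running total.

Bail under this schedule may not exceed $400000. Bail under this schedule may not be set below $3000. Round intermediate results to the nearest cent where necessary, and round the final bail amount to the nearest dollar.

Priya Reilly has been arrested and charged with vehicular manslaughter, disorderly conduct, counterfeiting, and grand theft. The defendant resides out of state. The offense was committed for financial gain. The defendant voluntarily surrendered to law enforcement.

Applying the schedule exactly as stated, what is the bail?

$216360

Base amounts from the schedule: vehicular manslaughter $75000; disorderly conduct $2000; counterfeiting $3500; grand theft $39700.
Stacking rule: sum of all bases. $75000 + $2000 + $3500 + $39700 = $120200.
Voluntary surrender to law enforcement (−10%): $120200 × 0.9 = $108180.
Defendant has an out-of-state residence (+60%): $108180 × 1.6 = $173088.
Offense was committed for financial gain (+25%): $173088 × 1.25 = $216360.
$216360 is within the $400000 maximum.
$216360 is at or above the $3000 minimum.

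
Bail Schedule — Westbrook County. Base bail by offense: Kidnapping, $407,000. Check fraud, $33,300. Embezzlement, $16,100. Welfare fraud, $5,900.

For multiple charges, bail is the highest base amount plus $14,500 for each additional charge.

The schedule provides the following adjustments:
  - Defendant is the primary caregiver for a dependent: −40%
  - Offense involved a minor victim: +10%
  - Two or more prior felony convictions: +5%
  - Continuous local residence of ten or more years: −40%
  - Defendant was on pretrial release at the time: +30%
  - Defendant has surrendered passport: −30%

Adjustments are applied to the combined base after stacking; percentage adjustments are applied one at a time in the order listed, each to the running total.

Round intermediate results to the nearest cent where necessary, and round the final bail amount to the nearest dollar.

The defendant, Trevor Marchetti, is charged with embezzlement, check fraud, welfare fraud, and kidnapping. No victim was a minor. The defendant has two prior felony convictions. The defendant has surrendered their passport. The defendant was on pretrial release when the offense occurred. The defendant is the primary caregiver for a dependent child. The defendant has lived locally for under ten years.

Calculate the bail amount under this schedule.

Base amounts from the schedule: embezzlement $16,100; check fraud $33,300; welfare fraud $5,900; kidnapping $407,000.
Stacking rule: highest base plus $14,500 per additional charge. Highest is kidnapping at $407,000; 3 additional charges → +$43,500. Combined base = $450,500.
Defendant is the primary caregiver for a dependent (−40%): $450,500 × 0.6 = $270,300.
Two or more prior felony convictions (+5%): $270,300 × 1.05 = $283,815.
Defendant was on pretrial release at the time (+30%): $283,815 × 1.3 = $368,959.50.
Defendant has surrendered passport (−30%): $368,959.50 × 0.7 = $258,271.65.
Rounded to the nearest dollar: $258,272.

$258,272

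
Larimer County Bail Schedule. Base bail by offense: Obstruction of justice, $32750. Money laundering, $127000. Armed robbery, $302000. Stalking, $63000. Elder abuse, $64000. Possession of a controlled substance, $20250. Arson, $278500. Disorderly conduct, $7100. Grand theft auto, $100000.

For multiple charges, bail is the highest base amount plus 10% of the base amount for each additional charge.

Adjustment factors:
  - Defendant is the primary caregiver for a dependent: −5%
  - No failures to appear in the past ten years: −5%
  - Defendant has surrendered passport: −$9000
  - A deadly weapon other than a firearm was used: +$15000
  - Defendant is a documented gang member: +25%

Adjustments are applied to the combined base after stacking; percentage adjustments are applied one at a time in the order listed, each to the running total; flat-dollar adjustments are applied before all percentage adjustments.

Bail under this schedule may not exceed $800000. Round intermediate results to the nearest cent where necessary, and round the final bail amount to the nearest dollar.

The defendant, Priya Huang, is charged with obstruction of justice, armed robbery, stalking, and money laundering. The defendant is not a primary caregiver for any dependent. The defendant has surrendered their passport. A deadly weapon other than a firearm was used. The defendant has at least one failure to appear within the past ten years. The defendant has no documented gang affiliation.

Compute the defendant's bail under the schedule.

Base amounts from the schedule: obstruction of justice $32750; armed robbery $302000; stalking $63000; money laundering $127000.
Stacking rule: highest base plus 10% of each additional charge. Highest is armed robbery at $302000. Additional: $32750 × 10% = $3275; $63000 × 10% = $6300; $127000 × 10% = $12700. Combined base = $302000 + $22275 = $324275.
Defendant has surrendered passport (−$9000 flat): $324275 − $9000 = $315275.
A deadly weapon other than a firearm was used (+$15000 flat): $315275 + $15000 = $330275.
$330275 is within the $800000 maximum.

$330275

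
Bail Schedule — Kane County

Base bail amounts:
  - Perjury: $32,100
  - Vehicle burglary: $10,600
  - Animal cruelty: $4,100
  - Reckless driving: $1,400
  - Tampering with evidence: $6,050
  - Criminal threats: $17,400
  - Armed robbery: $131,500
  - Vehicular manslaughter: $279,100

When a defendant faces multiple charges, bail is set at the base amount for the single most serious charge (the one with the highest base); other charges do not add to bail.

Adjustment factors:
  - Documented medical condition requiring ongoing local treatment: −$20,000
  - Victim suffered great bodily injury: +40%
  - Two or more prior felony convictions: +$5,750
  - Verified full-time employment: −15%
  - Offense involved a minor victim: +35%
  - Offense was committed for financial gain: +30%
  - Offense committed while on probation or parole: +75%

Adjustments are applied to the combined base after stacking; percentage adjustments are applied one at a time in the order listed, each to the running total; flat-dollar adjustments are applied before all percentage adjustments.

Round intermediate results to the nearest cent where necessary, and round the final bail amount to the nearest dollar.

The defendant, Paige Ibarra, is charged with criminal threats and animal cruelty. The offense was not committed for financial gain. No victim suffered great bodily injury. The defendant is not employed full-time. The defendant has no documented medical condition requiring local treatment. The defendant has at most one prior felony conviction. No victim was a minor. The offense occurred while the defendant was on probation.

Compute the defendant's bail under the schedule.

Base amounts from the schedule: criminal threats $17,400; animal cruelty $4,100.
Stacking rule: use the highest base only. Highest is criminal threats at $17,400. Combined base = $17,400.
Offense committed while on probation or parole (+75%): $17,400 × 1.75 = $30,450.

$30,450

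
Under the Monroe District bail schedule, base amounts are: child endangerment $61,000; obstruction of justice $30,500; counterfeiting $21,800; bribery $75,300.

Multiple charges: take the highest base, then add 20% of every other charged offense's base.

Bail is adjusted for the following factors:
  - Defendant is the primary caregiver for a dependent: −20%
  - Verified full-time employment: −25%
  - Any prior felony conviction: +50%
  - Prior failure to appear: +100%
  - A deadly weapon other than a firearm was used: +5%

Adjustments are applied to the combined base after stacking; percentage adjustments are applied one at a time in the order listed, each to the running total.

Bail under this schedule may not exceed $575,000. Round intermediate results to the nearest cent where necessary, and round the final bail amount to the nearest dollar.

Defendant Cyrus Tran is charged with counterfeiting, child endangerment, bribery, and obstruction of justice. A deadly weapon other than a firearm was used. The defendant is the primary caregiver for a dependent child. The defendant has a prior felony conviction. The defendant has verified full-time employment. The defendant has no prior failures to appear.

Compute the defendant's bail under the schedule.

Base amounts from the schedule: counterfeiting $21,800; child endangerment $61,000; bribery $75,300; obstruction of justice $30,500.
Stacking rule: highest base plus 20% of each additional charge. Highest is bribery at $75,300. Additional: $21,800 × 20% = $4,360; $61,000 × 20% = $12,200; $30,500 × 20% = $6,100. Combined base = $75,300 + $22,660 = $97,960.
Defendant is the primary caregiver for a dependent (−20%): $97,960 × 0.8 = $78,368.
Verified full-time employment (−25%): $78,368 × 0.75 = $58,776.
Any prior felony conviction (+50%): $58,776 × 1.5 = $88,164.
A deadly weapon other than a firearm was used (+5%): $88,164 × 1.05 = $92,572.20.
$92,572.20 is within the $575,000 maximum.
Rounded to the nearest dollar: $92,572.

$92,572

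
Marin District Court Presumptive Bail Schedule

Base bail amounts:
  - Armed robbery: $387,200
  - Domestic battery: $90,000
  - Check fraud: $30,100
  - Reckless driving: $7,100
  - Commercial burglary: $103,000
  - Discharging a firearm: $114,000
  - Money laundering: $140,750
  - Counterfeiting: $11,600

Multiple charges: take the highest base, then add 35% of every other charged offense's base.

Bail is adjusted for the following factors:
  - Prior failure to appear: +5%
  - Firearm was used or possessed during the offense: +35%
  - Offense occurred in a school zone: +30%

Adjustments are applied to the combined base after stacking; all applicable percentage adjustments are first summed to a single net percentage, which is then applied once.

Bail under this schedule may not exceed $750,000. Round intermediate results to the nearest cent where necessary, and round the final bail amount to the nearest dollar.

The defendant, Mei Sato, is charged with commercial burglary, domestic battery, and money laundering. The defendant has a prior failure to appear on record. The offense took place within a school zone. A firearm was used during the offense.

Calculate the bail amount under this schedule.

$354,110

Base amounts from the schedule: commercial burglary $103,000; domestic battery $90,000; money laundering $140,750.
Stacking rule: highest base plus 35% of each additional charge. Highest is money laundering at $140,750. Additional: $103,000 × 35% = $36,050; $90,000 × 35% = $31,500. Combined base = $140,750 + $67,550 = $208,300.
Net percentage adjustment: +5% +35% +30% = +70%. $208,300 × 1.7 = $354,110.
$354,110 is within the $750,000 maximum.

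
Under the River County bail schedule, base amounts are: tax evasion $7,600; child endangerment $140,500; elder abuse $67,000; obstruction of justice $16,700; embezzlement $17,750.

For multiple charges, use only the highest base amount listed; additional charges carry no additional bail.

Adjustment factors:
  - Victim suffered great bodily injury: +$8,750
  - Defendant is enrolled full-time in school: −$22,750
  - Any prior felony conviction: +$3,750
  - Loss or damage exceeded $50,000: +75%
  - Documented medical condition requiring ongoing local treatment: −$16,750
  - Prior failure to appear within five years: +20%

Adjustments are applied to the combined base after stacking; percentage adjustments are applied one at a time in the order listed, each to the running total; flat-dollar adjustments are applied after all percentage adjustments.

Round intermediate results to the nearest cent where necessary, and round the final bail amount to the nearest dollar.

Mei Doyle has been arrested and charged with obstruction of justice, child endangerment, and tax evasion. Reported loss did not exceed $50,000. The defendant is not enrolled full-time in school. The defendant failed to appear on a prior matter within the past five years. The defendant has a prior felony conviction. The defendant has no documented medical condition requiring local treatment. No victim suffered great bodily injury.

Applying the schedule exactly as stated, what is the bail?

Base amounts from the schedule: obstruction of justice $16,700; child endangerment $140,500; tax evasion $7,600.
Stacking rule: use the highest base only. Highest is child endangerment at $140,500. Combined base = $140,500.
Prior failure to appear within five years (+20%): $140,500 × 1.2 = $168,600.
Any prior felony conviction (+$3,750 flat): $168,600 + $3,750 = $172,350.

$172,350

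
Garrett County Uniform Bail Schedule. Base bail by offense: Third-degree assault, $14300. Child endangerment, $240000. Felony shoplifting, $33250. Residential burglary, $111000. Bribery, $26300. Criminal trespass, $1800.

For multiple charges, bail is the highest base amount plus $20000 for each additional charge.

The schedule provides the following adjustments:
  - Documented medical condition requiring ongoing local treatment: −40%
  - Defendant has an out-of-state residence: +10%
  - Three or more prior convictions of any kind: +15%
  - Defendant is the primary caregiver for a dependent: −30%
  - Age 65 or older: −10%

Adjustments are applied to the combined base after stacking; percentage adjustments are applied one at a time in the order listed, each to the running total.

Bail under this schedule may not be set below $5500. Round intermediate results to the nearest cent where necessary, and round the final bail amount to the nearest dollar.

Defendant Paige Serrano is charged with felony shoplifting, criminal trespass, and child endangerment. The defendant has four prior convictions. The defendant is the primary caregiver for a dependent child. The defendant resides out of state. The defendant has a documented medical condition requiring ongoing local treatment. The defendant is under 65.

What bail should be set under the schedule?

$148764

Base amounts from the schedule: felony shoplifting $33250; criminal trespass $1800; child endangerment $240000.
Stacking rule: highest base plus $20000 per additional charge. Highest is child endangerment at $240000; 2 additional charges → +$40000. Combined base = $280000.
Documented medical condition requiring ongoing local treatment (−40%): $280000 × 0.6 = $168000.
Defendant has an out-of-state residence (+10%): $168000 × 1.1 = $184800.
Three or more prior convictions of any kind (+15%): $184800 × 1.15 = $212520.
Defendant is the primary caregiver for a dependent (−30%): $212520 × 0.7 = $148764.
$148764 is at or above the $5500 minimum.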